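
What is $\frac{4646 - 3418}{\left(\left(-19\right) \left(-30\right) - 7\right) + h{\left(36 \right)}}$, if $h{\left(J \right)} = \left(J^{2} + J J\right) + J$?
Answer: $\frac{1228}{3191} \approx 0.38483$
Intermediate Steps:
$h{\left(J \right)} = J + 2 J^{2}$ ($h{\left(J \right)} = \left(J^{2} + J^{2}\right) + J = 2 J^{2} + J = J + 2 J^{2}$)
$\frac{4646 - 3418}{\left(\left(-19\right) \left(-30\right) - 7\right) + h{\left(36 \right)}} = \frac{4646 - 3418}{\left(\left(-19\right) \left(-30\right) - 7\right) + 36 \left(1 + 2 \cdot 36\right)} = \frac{1228}{\left(570 - 7\right) + 36 \left(1 + 72\right)} = \frac{1228}{563 + 36 \cdot 73} = \frac{1228}{563 + 2628} = \frac{1228}{3191}$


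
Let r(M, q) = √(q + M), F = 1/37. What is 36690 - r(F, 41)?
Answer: 36690 - √56166/37 ≈ 36684.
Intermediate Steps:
F = 1/37 ≈ 0.027027
r(M, q) = √(M + q)
36690 - r(F, 41) = 36690 - √(1/37 + 41) = 36690 - √(1518/37) = 36690 - √56166/37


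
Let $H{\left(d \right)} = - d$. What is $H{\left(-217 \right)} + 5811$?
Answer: $6028$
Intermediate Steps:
$H{\left(-217 \right)} + 5811 = \left(-1\right) \left(-217\right) + 5811 = 217 + 5811 = 6028$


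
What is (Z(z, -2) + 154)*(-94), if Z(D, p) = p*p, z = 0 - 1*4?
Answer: -14852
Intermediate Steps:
z = -4 (z = 0 - 4 = -4)
Z(D, p) = p²
(Z(z, -2) + 154)*(-94) = ((-2)² + 154)*(-94) = (4 + 154)*(-94) = 158*(-94) = -14852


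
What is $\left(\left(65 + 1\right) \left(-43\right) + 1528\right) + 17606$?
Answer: $16296$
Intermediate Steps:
$\left(\left(65 + 1\right) \left(-43\right) + 1528\right) + 17606 = \left(66 \left(-43\right) + 1528\right) + 17606 = \left(-2838 + 1528\right) + 17606 = -1310 + 17606 = 16296$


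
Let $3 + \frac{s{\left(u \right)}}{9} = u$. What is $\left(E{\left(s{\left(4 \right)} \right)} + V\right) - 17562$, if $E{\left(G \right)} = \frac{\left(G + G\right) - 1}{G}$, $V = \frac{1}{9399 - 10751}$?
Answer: $- \frac{213671441}{12168} \approx -17560.0$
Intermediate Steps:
$s{\left(u \right)} = -27 + 9 u$
$V = - \frac{1}{1352}$ ($V = \frac{1}{-1352} = - \frac{1}{1352} \approx -0.00073965$)
$E{\left(G \right)} = \frac{-1 + 2 G}{G}$ ($E{\left(G \right)} = \frac{2 G - 1}{G} = \frac{-1 + 2 G}{G}$)
$\left(E{\left(s{\left(4 \right)} \right)} + V\right) - 17562 = \left(\left(2 - \frac{1}{-27 + 9 \cdot 4}\right) - \frac{1}{1352}\right) - 17562 = \left(\left(2 - \frac{1}{-27 + 36}\right) - \frac{1}{1352}\right) - 17562 = \left(\left(2 - \frac{1}{9}\right) - \frac{1}{1352}\right) - 17562 = \left(\frac{17}{9} - \frac{1}{1352}\right) - 17562 = \frac{22975}{12168} - 17562 = - \frac{213671441}{12168}$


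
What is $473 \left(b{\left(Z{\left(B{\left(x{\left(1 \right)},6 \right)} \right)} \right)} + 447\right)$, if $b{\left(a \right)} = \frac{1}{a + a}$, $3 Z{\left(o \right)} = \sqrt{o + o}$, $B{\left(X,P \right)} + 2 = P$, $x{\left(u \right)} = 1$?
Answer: $211431 + \frac{1419 \sqrt{2}}{8} \approx 2.1168 \cdot 10^{5}$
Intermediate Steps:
$B{\left(X,P \right)} = -2 + P$
$Z{\left(o \right)} = \frac{\sqrt{2} \sqrt{o}}{3}$ ($Z{\left(o \right)} = \frac{\sqrt{o + o}}{3} = \frac{\sqrt{2 o}}{3} = \frac{\sqrt{2} \sqrt{o}}{3}$)
$b{\left(a \right)} = \frac{1}{2 a}$
$473 \left(b{\left(Z{\left(B{\left(x{\left(1 \right)},6 \right)} \right)} \right)} + 447\right) = 473 \left(\frac{1}{2 \frac{\sqrt{2} \sqrt{-2 + 6}}{3}} + 447\right) = 473 \left(\frac{1}{2 \frac{\sqrt{2} \sqrt{4}}{3}} + 447\right) = 473 \left(\frac{1}{2 \cdot \frac{1}{3} \sqrt{2} \cdot 2} + 447\right) = 473 \left(\frac{1}{2 \frac{2 \sqrt{2}}{3}} + 447\right) = 473 \left(\frac{\frac{3}{4} \sqrt{2}}{2} + 447\right) = 473 \left(\frac{3 \sqrt{2}}{8} + 447\right) = 473 \left(447 + \frac{3 \sqrt{2}}{8}\right) = 211431 + \frac{1419 \sqrt{2}}{8}$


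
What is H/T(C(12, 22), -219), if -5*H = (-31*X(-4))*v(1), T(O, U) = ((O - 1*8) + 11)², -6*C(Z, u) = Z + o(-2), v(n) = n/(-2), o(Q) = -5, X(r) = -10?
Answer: 1116/121 ≈ 9.2231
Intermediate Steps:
v(n) = -n/2 (v(n) = n*(-½) = -n/2)
C(Z, u) = ⅚ - Z/6 (C(Z, u) = -(Z - 5)/6 = -(-5 + Z)/6 = ⅚ - Z/6)
T(O, U) = (3 + O)² (T(O, U) = ((O - 8) + 11)² = ((-8 + O) + 11)² = (3 + O)²)
H = 31 (H = -(-31*(-10))*(-½*1)/5 = -62*(-1)/2 = -⅕*(-155) = 31)
H/T(C(12, 22), -219) = 31/((3 + (⅚ - ⅙*12))²) = 31/((3 + (⅚ - 2))²) = 31/((3 - 7/6)²) = 31/((11/6)²) = 31/(121/36) = 31*(36/121) = 1116/121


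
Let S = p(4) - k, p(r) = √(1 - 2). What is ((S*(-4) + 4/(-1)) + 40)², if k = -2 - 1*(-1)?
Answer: 1008 - 256*I ≈ 1008.0 - 256.0*I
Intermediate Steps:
p(r) = I (p(r) = √(-1) = I)
k = -1 (k = -2 + 1 = -1)
S = 1 + I (S = I - 1*(-1) = I + 1 = 1 + I ≈ 1.0 + 1.0*I)
((S*(-4) + 4/(-1)) + 40)² = (((1 + I)*(-4) + 4/(-1)) + 40)² = (((-4 - 4*I) + 4*(-1)) + 40)² = (((-4 - 4*I) - 4) + 40)² = ((-8 - 4*I) + 40)² = (32 - 4*I)²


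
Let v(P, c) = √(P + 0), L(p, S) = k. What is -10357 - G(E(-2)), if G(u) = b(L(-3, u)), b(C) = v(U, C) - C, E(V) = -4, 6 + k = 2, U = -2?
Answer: -10361 - I*√2 ≈ -10361.0 - 1.4142*I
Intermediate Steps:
k = -4 (k = -6 + 2 = -4)
L(p, S) = -4
v(P, c) = √P
b(C) = -C + I*√2 (b(C) = √(-2) - C = I*√2 - C = -C + I*√2)
G(u) = 4 + I*√2 (G(u) = -1*(-4) + I*√2 = 4 + I*√2)
-10357 - G(E(-2)) = -10357 - (4 + I*√2) = -10357 + (-4 - I*√2) = -10361 - I*√2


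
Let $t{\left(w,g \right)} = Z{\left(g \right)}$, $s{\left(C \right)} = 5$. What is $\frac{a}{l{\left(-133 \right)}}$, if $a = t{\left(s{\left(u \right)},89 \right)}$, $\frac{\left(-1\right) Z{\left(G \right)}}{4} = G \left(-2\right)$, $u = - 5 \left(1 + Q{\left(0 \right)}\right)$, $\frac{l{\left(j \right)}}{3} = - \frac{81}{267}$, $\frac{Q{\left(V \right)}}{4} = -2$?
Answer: $- \frac{63368}{81} \approx -782.32$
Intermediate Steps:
$Q{\left(V \right)} = -8$ ($Q{\left(V \right)} = 4 \left(-2\right) = -8$)
$l{\left(j \right)} = - \frac{81}{89}$ ($l{\left(j \right)} = 3 \left(- \frac{81}{267}\right) = 3 \left(\left(-81\right) \frac{1}{267}\right) = 3 \left(- \frac{27}{89}\right) = - \frac{81}{89}$)
$u = 35$ ($u = - 5 \left(1 - 8\right) = \left(-5\right) \left(-7\right) = 35$)
$Z{\left(G \right)} = 8 G$ ($Z{\left(G \right)} = - 4 G \left(-2\right) = - 4 \left(- 2 G\right) = 8 G$)
$t{\left(w,g \right)} = 8 g$
$a = 712$ ($a = 8 \cdot 89 = 712$)
$\frac{a}{l{\left(-133 \right)}} = \frac{712}{- \frac{81}{89}} = 712 \left(- \frac{89}{81}\right) = - \frac{63368}{81}$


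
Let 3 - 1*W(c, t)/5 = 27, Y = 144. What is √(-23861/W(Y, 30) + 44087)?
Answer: √159429030/60 ≈ 210.44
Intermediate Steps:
W(c, t) = -120 (W(c, t) = 15 - 5*27 = 15 - 135 = -120)
√(-23861/W(Y, 30) + 44087) = √(-23861/(-120) + 44087) = √(-23861*(-1/120) + 44087) = √(23861/120 + 44087) = √(5314301/120) = √159429030/60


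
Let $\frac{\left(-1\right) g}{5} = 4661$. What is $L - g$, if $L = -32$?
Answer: $23273$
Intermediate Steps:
$g = -23305$ ($g = \left(-5\right) 4661 = -23305$)
$L - g = -32 - -23305 = -32 + 23305 = 23273$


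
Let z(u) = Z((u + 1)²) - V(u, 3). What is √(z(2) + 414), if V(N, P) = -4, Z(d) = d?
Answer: √427 ≈ 20.664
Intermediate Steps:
z(u) = 4 + (1 + u)² (z(u) = (u + 1)² - 1*(-4) = (1 + u)² + 4 = 4 + (1 + u)²)
√(z(2) + 414) = √((4 + (1 + 2)²) + 414) = √((4 + 3²) + 414) = √((4 + 9) + 414) = √(13 + 414) = √427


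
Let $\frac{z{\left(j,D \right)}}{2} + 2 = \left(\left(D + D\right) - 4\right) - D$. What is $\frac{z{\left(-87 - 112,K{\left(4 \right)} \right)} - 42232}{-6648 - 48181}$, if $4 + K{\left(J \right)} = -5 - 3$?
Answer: $\frac{42268}{54829} \approx 0.77091$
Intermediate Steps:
$K{\left(J \right)} = -12$ ($K{\left(J \right)} = -4 - 8 = -12$)
$z{\left(j,D \right)} = -12 + 2 D$ ($z{\left(j,D \right)} = -4 + 2 \left(\left(\left(D + D\right) - 4\right) - D\right) = -4 + 2 \left(\left(2 D - 4\right) - D\right) = -4 + 2 \left(\left(-4 + 2 D\right) - D\right) = -4 + 2 \left(-4 + D\right) = -4 + \left(-8 + 2 D\right) = -12 + 2 D$)
$\frac{z{\left(-87 - 112,K{\left(4 \right)} \right)} - 42232}{-6648 - 48181} = \frac{\left(-12 + 2 \left(-12\right)\right) - 42232}{-6648 - 48181} = \frac{\left(-12 - 24\right) - 42232}{-54829} = \left(-36 - 42232\right) \left(- \frac{1}{54829}\right) = \left(-42268\right) \left(- \frac{1}{54829}\right) = \frac{42268}{54829}$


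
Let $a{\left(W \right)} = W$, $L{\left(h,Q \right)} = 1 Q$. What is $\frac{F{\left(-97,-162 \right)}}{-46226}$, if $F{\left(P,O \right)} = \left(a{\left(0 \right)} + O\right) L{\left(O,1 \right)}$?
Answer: $\frac{81}{23113} \approx 0.0035045$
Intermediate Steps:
$L{\left(h,Q \right)} = Q$
$F{\left(P,O \right)} = O$ ($F{\left(P,O \right)} = \left(0 + O\right) 1 = O 1 = O$)
$\frac{F{\left(-97,-162 \right)}}{-46226} = - \frac{162}{-46226} = \left(-162\right) \left(- \frac{1}{46226}\right) = \frac{81}{23113}$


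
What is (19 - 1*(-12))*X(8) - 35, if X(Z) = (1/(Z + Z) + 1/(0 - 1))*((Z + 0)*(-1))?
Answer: 395/2 ≈ 197.50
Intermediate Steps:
X(Z) = -Z*(-1 + 1/(2*Z)) (X(Z) = (1/(2*Z) + 1/(-1))*(Z*(-1)) = (1/(2*Z) - 1)*(-Z) = (-1 + 1/(2*Z))*(-Z) = -Z*(-1 + 1/(2*Z)))
(19 - 1*(-12))*X(8) - 35 = (19 - 1*(-12))*(-1/2 + 8) - 35 = (19 + 12)*(15/2) - 35 = 31*(15/2) - 35 = 465/2 - 35 = 395/2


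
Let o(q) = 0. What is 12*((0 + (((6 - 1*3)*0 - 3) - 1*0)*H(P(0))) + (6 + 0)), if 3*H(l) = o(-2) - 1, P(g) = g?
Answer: 84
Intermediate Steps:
H(l) = -1/3 (H(l) = (0 - 1)/3 = (1/3)*(-1) = -1/3)
12*((0 + (((6 - 1*3)*0 - 3) - 1*0)*H(P(0))) + (6 + 0)) = 12*((0 + (((6 - 1*3)*0 - 3) - 1*0)*(-1/3)) + (6 + 0)) = 12*((0 + (((6 - 3)*0 - 3) + 0)*(-1/3)) + 6) = 12*((0 + ((3*0 - 3) + 0)*(-1/3)) + 6) = 12*((0 + ((0 - 3) + 0)*(-1/3)) + 6) = 12*((0 + (-3 + 0)*(-1/3)) + 6) = 12*((0 - 3*(-1/3)) + 6) = 12*((0 + 1) + 6) = 12*(1 + 6) = 12*7 = 84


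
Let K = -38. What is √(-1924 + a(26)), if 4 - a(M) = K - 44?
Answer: I*√1838 ≈ 42.872*I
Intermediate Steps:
a(M) = 86 (a(M) = 4 - (-38 - 44) = 4 - 1*(-82) = 4 + 82 = 86)
√(-1924 + a(26)) = √(-1924 + 86) = √(-1838) = I*√1838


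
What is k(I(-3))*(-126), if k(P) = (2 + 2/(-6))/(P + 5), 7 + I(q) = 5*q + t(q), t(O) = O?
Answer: 21/2 ≈ 10.500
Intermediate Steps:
I(q) = -7 + 6*q (I(q) = -7 + (5*q + q) = -7 + 6*q)
k(P) = 5/(3*(5 + P)) (k(P) = (2 + 2*(-⅙))/(5 + P) = (2 - ⅓)/(5 + P) = 5/(3*(5 + P)))
k(I(-3))*(-126) = (5/(3*(5 + (-7 + 6*(-3)))))*(-126) = (5/(3*(5 + (-7 - 18))))*(-126) = (5/(3*(5 - 25)))*(-126) = ((5/3)/(-20))*(-126) = ((5/3)*(-1/20))*(-126) = -1/12*(-126) = 21/2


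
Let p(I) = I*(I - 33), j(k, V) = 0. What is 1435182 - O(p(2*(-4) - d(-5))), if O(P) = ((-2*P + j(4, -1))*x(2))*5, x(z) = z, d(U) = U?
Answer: 1437342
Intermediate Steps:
p(I) = I*(-33 + I)
O(P) = -20*P (O(P) = ((-2*P + 0)*2)*5 = (-2*P*2)*5 = -4*P*5 = -20*P)
1435182 - O(p(2*(-4) - d(-5))) = 1435182 - (-20)*(2*(-4) - 1*(-5))*(-33 + (2*(-4) - 1*(-5))) = 1435182 - (-20)*(-8 + 5)*(-33 + (-8 + 5)) = 1435182 - (-20)*(-3*(-33 - 3)) = 1435182 - (-20)*(-3*(-36)) = 1435182 - (-20)*108 = 1435182 - 1*(-2160) = 1435182 + 2160 = 1437342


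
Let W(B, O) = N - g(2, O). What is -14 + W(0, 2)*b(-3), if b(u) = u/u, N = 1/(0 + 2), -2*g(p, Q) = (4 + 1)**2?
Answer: -1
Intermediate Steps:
g(p, Q) = -25/2 (g(p, Q) = -(4 + 1)**2/2 = -1/2*5**2 = -1/2*25 = -25/2)
N = 1/2 ≈ 0.50000
W(B, O) = 13 (W(B, O) = 1/2 - 1*(-25/2) = 1/2 + 25/2 = 13)
b(u) = 1
-14 + W(0, 2)*b(-3) = -14 + 13*1 = -14 + 13 = -1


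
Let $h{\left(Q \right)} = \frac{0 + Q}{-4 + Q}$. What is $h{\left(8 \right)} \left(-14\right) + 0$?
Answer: $-28$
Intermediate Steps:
$h{\left(Q \right)} = \frac{Q}{-4 + Q}$
$h{\left(8 \right)} \left(-14\right) + 0 = \frac{8}{-4 + 8} \left(-14\right) + 0 = \frac{8}{4} \left(-14\right) + 0 = 8 \cdot \frac{1}{4} \left(-14\right) + 0 = 2 \left(-14\right) + 0 = -28 + 0 = -28$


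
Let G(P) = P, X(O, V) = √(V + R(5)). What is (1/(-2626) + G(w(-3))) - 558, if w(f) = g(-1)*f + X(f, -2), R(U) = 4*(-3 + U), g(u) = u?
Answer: -1457431/2626 + √6 ≈ -552.55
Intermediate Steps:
R(U) = -12 + 4*U
X(O, V) = √(8 + V) (X(O, V) = √(V + (-12 + 4*5)) = √(V + (-12 + 20)) = √(V + 8) = √(8 + V))
w(f) = √6 - f (w(f) = -f + √(8 - 2) = -f + √6 = √6 - f)
(1/(-2626) + G(w(-3))) - 558 = (1/(-2626) + (√6 - 1*(-3))) - 558 = (-1/2626 + (√6 + 3)) - 558 = (-1/2626 + (3 + √6)) - 558 = (7877/2626 + √6) - 558 = -1457431/2626 + √6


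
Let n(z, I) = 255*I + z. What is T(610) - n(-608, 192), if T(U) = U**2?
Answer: 323748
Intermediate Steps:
n(z, I) = z + 255*I
T(610) - n(-608, 192) = 610**2 - (-608 + 255*192) = 372100 - (-608 + 48960) = 372100 - 1*48352 = 372100 - 48352 = 323748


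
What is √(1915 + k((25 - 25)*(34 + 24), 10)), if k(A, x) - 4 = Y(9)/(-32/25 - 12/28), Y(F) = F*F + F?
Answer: √166851269/299 ≈ 43.201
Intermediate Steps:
Y(F) = F + F² (Y(F) = F² + F = F + F²)
k(A, x) = -14554/299 (k(A, x) = 4 + (9*(1 + 9))/(-32/25 - 12/28) = 4 + (9*10)/(-32*1/25 - 12*1/28) = 4 + 90/(-32/25 - 3/7) = 4 + 90/(-299/175) = 4 + 90*(-175/299) = 4 - 15750/299 = -14554/299)
√(1915 + k((25 - 25)*(34 + 24), 10)) = √(1915 - 14554/299) = √(558031/299) = √166851269/299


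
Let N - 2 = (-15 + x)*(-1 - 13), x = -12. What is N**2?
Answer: 144400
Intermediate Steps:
N = 380 (N = 2 + (-15 - 12)*(-1 - 13) = 2 - 27*(-14) = 2 + 378 = 380)
N**2 = 380**2 = 144400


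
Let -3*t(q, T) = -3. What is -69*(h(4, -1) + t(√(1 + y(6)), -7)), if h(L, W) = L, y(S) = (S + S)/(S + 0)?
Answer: -345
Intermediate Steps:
y(S) = 2 (y(S) = (2*S)/S = 2)
t(q, T) = 1 (t(q, T) = -⅓*(-3) = 1)
-69*(h(4, -1) + t(√(1 + y(6)), -7)) = -69*(4 + 1) = -69*5 = -345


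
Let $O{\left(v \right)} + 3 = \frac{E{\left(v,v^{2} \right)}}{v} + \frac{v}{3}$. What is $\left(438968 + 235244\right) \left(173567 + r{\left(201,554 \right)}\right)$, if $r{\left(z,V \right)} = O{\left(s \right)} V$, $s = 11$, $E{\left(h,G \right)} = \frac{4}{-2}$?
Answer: $\frac{351606154900}{3} \approx 1.172 \cdot 10^{11}$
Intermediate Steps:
$E{\left(h,G \right)} = -2$ ($E{\left(h,G \right)} = 4 \left(- \frac{1}{2}\right) = -2$)
$O{\left(v \right)} = -3 - \frac{2}{v} + \frac{v}{3}$ ($O{\left(v \right)} = -3 + \left(- \frac{2}{v} + \frac{v}{3}\right) = -3 - \frac{2}{v} + \frac{v}{3}$)
$r{\left(z,V \right)} = \frac{16 V}{33}$ ($r{\left(z,V \right)} = \left(-3 - \frac{2}{11} + \frac{1}{3} \cdot 11\right) V = \left(-3 - \frac{2}{11} + \frac{11}{3}\right) V = \frac{16 V}{33}$)
$\left(438968 + 235244\right) \left(173567 + r{\left(201,554 \right)}\right) = \left(438968 + 235244\right) \left(173567 + \frac{16}{33} \cdot 554\right) = 674212 \left(173567 + \frac{8864}{33}\right) = 674212 \cdot \frac{5736575}{33} = \frac{351606154900}{3}$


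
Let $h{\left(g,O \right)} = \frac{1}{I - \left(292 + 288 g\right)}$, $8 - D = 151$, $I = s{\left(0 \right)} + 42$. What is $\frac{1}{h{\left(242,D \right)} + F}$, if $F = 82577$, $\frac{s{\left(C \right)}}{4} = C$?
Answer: $\frac{69946}{5775930841} \approx 1.211 \cdot 10^{-5}$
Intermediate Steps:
$s{\left(C \right)} = 4 C$
$I = 42$ ($I = 4 \cdot 0 + 42 = 0 + 42 = 42$)
$D = -143$ ($D = 8 - 151 = -143$)
$h{\left(g,O \right)} = \frac{1}{-250 - 288 g}$ ($h{\left(g,O \right)} = \frac{1}{42 - \left(292 + 288 g\right)} = \frac{1}{-250 - 288 g}$)
$\frac{1}{h{\left(242,D \right)} + F} = \frac{1}{- \frac{1}{250 + 288 \cdot 242} + 82577} = \frac{1}{- \frac{1}{250 + 69696} + 82577} = \frac{1}{- \frac{1}{69946} + 82577} = \frac{1}{\frac{5775930841}{69946}} = \frac{69946}{5775930841}$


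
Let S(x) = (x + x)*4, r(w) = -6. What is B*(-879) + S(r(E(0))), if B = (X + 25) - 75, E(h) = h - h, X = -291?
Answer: 299691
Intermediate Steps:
E(h) = 0
B = -341 (B = (-291 + 25) - 75 = -266 - 75 = -341)
S(x) = 8*x (S(x) = (2*x)*4 = 8*x)
B*(-879) + S(r(E(0))) = -341*(-879) + 8*(-6) = 299739 - 48 = 299691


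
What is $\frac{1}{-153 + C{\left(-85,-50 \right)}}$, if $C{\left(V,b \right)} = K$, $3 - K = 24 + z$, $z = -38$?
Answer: $- \frac{1}{136} \approx -0.0073529$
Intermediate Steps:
$K = 17$ ($K = 3 - \left(24 - 38\right) = 3 - -14 = 3 + 14 = 17$)
$C{\left(V,b \right)} = 17$
$\frac{1}{-153 + C{\left(-85,-50 \right)}} = \frac{1}{-153 + 17} = \frac{1}{-136} = - \frac{1}{136}$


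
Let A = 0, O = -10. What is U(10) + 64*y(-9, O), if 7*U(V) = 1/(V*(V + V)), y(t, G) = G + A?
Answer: -895999/1400 ≈ -640.00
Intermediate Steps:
y(t, G) = G (y(t, G) = G + 0 = G)
U(V) = 1/(14*V²) (U(V) = 1/(7*((V*(V + V)))) = 1/(7*((V*(2*V)))) = 1/(7*((2*V²))) = (1/(2*V²))/7 = 1/(14*V²))
U(10) + 64*y(-9, O) = (1/14)/10² + 64*(-10) = (1/14)*(1/100) - 640 = 1/1400 - 640 = -895999/1400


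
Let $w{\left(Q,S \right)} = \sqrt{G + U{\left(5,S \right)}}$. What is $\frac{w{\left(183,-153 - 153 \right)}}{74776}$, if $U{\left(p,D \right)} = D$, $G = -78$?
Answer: $\frac{i \sqrt{6}}{9347} \approx 0.00026206 i$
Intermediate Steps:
$w{\left(Q,S \right)} = \sqrt{-78 + S}$
$\frac{w{\left(183,-153 - 153 \right)}}{74776} = \frac{\sqrt{-78 - 306}}{74776} = \sqrt{-78 - 306} \cdot \frac{1}{74776} = \sqrt{-384} \cdot \frac{1}{74776} = 8 i \sqrt{6} \cdot \frac{1}{74776} = \frac{i \sqrt{6}}{9347}$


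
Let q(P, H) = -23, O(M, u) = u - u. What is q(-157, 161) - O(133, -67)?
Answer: -23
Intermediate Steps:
O(M, u) = 0
q(-157, 161) - O(133, -67) = -23 - 1*0 = -23 + 0 = -23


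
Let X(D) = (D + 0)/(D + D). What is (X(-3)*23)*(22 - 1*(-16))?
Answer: 437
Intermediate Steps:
X(D) = ½ (X(D) = D/((2*D)) = D*(1/(2*D)) = ½)
(X(-3)*23)*(22 - 1*(-16)) = ((½)*23)*(22 - 1*(-16)) = 23*(22 + 16)/2 = (23/2)*38 = 437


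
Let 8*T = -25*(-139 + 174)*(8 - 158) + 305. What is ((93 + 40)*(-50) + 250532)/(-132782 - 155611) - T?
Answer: -12647164057/769048 ≈ -16445.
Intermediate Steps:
T = 131555/8 (T = (-25*(-139 + 174)*(8 - 158) + 305)/8 = (-875*(-150) + 305)/8 = (-25*(-5250) + 305)/8 = (131250 + 305)/8 = (⅛)*131555 = 131555/8 ≈ 16444.)
((93 + 40)*(-50) + 250532)/(-132782 - 155611) - T = ((93 + 40)*(-50) + 250532)/(-132782 - 155611) - 1*131555/8 = (133*(-50) + 250532)/(-288393) - 131555/8 = (-6650 + 250532)*(-1/288393) - 131555/8 = 243882*(-1/288393) - 131555/8 = -81294/96131 - 131555/8 = -12647164057/769048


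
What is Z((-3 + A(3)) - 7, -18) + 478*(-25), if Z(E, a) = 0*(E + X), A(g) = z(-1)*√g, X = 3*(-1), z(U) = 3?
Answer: -11950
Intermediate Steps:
X = -3
A(g) = 3*√g
Z(E, a) = 0 (Z(E, a) = 0*(E - 3) = 0*(-3 + E) = 0)
Z((-3 + A(3)) - 7, -18) + 478*(-25) = 0 + 478*(-25) = 0 - 11950 = -11950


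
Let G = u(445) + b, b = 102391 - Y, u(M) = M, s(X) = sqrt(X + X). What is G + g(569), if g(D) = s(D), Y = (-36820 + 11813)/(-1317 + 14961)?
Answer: 1403119391/13644 + sqrt(1138) ≈ 1.0287e+5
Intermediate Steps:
s(X) = sqrt(2)*sqrt(X) (s(X) = sqrt(2*X) = sqrt(2)*sqrt(X))
Y = -25007/13644 ≈ -1.8328
b = 1397047811/13644 (b = 102391 - 1*(-25007/13644) = 102391 + 25007/13644 = 1397047811/13644 ≈ 1.0239e+5)
g(D) = sqrt(2)*sqrt(D)
G = 1403119391/13644 (G = 445 + 1397047811/13644 = 1403119391/13644 ≈ 1.0284e+5)
G + g(569) = 1403119391/13644 + sqrt(2)*sqrt(569) = 1403119391/13644 + sqrt(1138)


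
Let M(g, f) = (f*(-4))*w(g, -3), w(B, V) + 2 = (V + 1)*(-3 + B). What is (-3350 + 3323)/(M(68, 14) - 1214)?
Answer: -27/6178 ≈ -0.0043703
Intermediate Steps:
w(B, V) = -2 + (1 + V)*(-3 + B) (w(B, V) = -2 + (V + 1)*(-3 + B) = -2 + (1 + V)*(-3 + B))
M(g, f) = -4*f*(4 - 2*g) (M(g, f) = (f*(-4))*(-5 + g - 3*(-3) + g*(-3)) = (-4*f)*(-5 + g + 9 - 3*g) = (-4*f)*(4 - 2*g) = -4*f*(4 - 2*g))
(-3350 + 3323)/(M(68, 14) - 1214) = (-3350 + 3323)/(8*14*(-2 + 68) - 1214) = -27/(8*14*66 - 1214) = -27/(7392 - 1214) = -27/6178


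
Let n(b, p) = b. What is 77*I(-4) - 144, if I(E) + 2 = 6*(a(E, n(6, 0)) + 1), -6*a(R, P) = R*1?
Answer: 472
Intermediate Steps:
a(R, P) = -R/6
I(E) = 4 - E (I(E) = -2 + 6*(-E/6 + 1) = -2 + 6*(1 - E/6) = -2 + (6 - E) = 4 - E)
77*I(-4) - 144 = 77*(4 - 1*(-4)) - 144 = 77*(4 + 4) - 144 = 77*8 - 144 = 616 - 144 = 472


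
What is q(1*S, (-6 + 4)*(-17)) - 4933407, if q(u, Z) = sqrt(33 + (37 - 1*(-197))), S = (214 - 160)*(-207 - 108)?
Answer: -4933407 + sqrt(267) ≈ -4.9334e+6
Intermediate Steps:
S = -17010 (S = 54*(-315) = -17010)
q(u, Z) = sqrt(267) (q(u, Z) = sqrt(33 + (37 + 197)) = sqrt(33 + 234) = sqrt(267))
q(1*S, (-6 + 4)*(-17)) - 4933407 = sqrt(267) - 4933407 = -4933407 + sqrt(267)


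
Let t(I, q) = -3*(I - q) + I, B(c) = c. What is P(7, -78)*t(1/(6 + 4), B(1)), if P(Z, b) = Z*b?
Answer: -7644/5 ≈ -1528.8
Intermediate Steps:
t(I, q) = -2*I + 3*q (t(I, q) = (-3*I + 3*q) + I = -2*I + 3*q)
P(7, -78)*t(1/(6 + 4), B(1)) = (7*(-78))*(-2/(6 + 4) + 3*1) = -546*(-2/10 + 3) = -546*(-2*1/10 + 3) = -546*(-1/5 + 3) = -546*14/5 = -7644/5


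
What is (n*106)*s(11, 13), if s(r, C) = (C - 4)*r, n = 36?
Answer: 377784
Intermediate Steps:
s(r, C) = r*(-4 + C) (s(r, C) = (-4 + C)*r = r*(-4 + C))
(n*106)*s(11, 13) = (36*106)*(11*(-4 + 13)) = 3816*(11*9) = 3816*99 = 377784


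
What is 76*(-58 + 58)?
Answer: 0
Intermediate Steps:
76*(-58 + 58) = 76*0 = 0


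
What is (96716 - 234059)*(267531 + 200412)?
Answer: -64268695449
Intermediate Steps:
(96716 - 234059)*(267531 + 200412) = -137343*467943 = -64268695449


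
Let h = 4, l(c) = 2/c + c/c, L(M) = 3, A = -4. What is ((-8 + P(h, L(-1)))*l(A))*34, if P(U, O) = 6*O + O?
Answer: 221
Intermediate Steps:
l(c) = 1 + 2/c (l(c) = 2/c + 1 = 1 + 2/c)
P(U, O) = 7*O
((-8 + P(h, L(-1)))*l(A))*34 = ((-8 + 7*3)*((2 - 4)/(-4)))*34 = ((-8 + 21)*(-1/4*(-2)))*34 = (13*(1/2))*34 = (13/2)*34 = 221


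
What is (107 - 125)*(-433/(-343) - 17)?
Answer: 97164/343 ≈ 283.28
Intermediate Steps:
(107 - 125)*(-433/(-343) - 17) = -18*(-433*(-1/343) - 17) = -18*(433/343 - 17) = -18*(-5398/343) = 97164/343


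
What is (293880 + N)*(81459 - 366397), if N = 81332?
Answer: -106912156856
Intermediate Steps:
(293880 + N)*(81459 - 366397) = (293880 + 81332)*(81459 - 366397) = 375212*(-284938) = -106912156856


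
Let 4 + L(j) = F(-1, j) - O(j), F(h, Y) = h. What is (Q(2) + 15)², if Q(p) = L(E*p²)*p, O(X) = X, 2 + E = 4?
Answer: 121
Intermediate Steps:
E = 2 (E = -2 + 4 = 2)
L(j) = -5 - j (L(j) = -4 + (-1 - j) = -5 - j)
Q(p) = p*(-5 - 2*p²) (Q(p) = (-5 - 2*p²)*p = p*(-5 - 2*p²))
(Q(2) + 15)² = (-1*2*(5 + 2*2²) + 15)² = (-1*2*(5 + 2*4) + 15)² = (-1*2*(5 + 8) + 15)² = (-1*2*13 + 15)² = (-26 + 15)² = (-11)² = 121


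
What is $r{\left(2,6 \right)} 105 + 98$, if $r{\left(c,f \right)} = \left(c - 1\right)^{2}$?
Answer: $203$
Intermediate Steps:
$r{\left(c,f \right)} = \left(-1 + c\right)^{2}$
$r{\left(2,6 \right)} 105 + 98 = \left(-1 + 2\right)^{2} \cdot 105 + 98 = 1^{2} \cdot 105 + 98 = 1 \cdot 105 + 98 = 105 + 98 = 203$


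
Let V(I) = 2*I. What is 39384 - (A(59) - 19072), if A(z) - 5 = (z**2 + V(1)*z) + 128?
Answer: 54724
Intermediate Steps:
A(z) = 133 + z**2 + 2*z (A(z) = 5 + ((z**2 + (2*1)*z) + 128) = 5 + ((z**2 + 2*z) + 128) = 5 + (128 + z**2 + 2*z) = 133 + z**2 + 2*z)
39384 - (A(59) - 19072) = 39384 - ((133 + 59**2 + 2*59) - 19072) = 39384 - ((133 + 3481 + 118) - 19072) = 39384 - (3732 - 19072) = 39384 - 1*(-15340) = 39384 + 15340 = 54724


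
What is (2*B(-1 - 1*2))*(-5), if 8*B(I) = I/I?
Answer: -5/4 ≈ -1.2500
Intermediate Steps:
B(I) = ⅛ (B(I) = (I/I)/8 = (⅛)*1 = ⅛)
(2*B(-1 - 1*2))*(-5) = (2*(⅛))*(-5) = (¼)*(-5) = -5/4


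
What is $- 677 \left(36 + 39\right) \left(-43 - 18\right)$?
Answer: $3097275$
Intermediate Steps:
$- 677 \left(36 + 39\right) \left(-43 - 18\right) = - 677 \cdot 75 \left(-61\right) = \left(-677\right) \left(-4575\right) = 3097275$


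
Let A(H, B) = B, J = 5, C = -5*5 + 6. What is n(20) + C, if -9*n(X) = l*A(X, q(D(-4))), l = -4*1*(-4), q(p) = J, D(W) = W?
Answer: -251/9 ≈ -27.889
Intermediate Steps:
C = -19 (C = -25 + 6 = -19)
q(p) = 5
l = 16 (l = -4*(-4) = 16)
n(X) = -80/9 (n(X) = -16*5/9 = -⅑*80 = -80/9)
n(20) + C = -80/9 - 19 = -251/9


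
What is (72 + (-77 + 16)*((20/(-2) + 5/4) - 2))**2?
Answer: 8473921/16 ≈ 5.2962e+5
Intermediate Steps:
(72 + (-77 + 16)*((20/(-2) + 5/4) - 2))**2 = (72 - 61*((20*(-1/2) + 5*(1/4)) - 2))**2 = (72 - 61*((-10 + 5/4) - 2))**2 = (72 - 61*(-35/4 - 2))**2 = (72 - 61*(-43/4))**2 = (72 + 2623/4)**2 = (2911/4)**2 = 8473921/16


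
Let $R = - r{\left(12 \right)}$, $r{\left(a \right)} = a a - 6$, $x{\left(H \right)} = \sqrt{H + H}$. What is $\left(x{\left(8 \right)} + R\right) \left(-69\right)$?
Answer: $9246$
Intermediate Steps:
$x{\left(H \right)} = \sqrt{2} \sqrt{H}$ ($x{\left(H \right)} = \sqrt{2 H} = \sqrt{2} \sqrt{H}$)
$r{\left(a \right)} = -6 + a^{2}$ ($r{\left(a \right)} = a^{2} - 6 = -6 + a^{2}$)
$R = -138$ ($R = - (-6 + 12^{2}) = - (-6 + 144) = \left(-1\right) 138 = -138$)
$\left(x{\left(8 \right)} + R\right) \left(-69\right) = \left(\sqrt{2} \sqrt{8} - 138\right) \left(-69\right) = \left(\sqrt{2} \cdot 2 \sqrt{2} - 138\right) \left(-69\right) = \left(4 - 138\right) \left(-69\right) = \left(-134\right) \left(-69\right) = 9246$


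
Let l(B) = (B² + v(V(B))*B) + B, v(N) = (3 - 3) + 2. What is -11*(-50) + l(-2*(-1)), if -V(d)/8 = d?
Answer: 560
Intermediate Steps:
V(d) = -8*d
v(N) = 2 (v(N) = 0 + 2 = 2)
l(B) = B² + 3*B (l(B) = (B² + 2*B) + B = B² + 3*B)
-11*(-50) + l(-2*(-1)) = -11*(-50) + (-2*(-1))*(3 - 2*(-1)) = 550 + 2*(3 + 2) = 550 + 2*5 = 550 + 10 = 560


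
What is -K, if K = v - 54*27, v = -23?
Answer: 1481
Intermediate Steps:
K = -1481 (K = -23 - 54*27 = -23 - 1458 = -1481)
-K = -1*(-1481) = 1481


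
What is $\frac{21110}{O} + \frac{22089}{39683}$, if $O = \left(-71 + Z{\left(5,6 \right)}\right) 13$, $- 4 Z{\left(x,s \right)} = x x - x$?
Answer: $- \frac{407942099}{19603402} \approx -20.81$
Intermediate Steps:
$Z{\left(x,s \right)} = - \frac{x^{2}}{4} + \frac{x}{4}$ ($Z{\left(x,s \right)} = - \frac{x x - x}{4} = - \frac{x^{2} - x}{4} = - \frac{x^{2}}{4} + \frac{x}{4}$)
$O = -988$ ($O = \left(-71 + \frac{1}{4} \cdot 5 \left(1 - 5\right)\right) 13 = \left(-71 + \frac{1}{4} \cdot 5 \left(-4\right)\right) 13 = \left(-71 - 5\right) 13 = \left(-76\right) 13 = -988$)
$\frac{21110}{O} + \frac{22089}{39683} = \frac{21110}{-988} + \frac{22089}{39683} = 21110 \left(- \frac{1}{988}\right) + 22089 \cdot \frac{1}{39683} = - \frac{10555}{494} + \frac{22089}{39683} = - \frac{407942099}{19603402}$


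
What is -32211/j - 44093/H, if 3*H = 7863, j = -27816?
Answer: -380688619/24301912 ≈ -15.665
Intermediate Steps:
H = 2621 (H = (1/3)*7863 = 2621)
-32211/j - 44093/H = -32211/(-27816) - 44093/2621 = -32211*(-1/27816) - 44093*1/2621 = 10737/9272 - 44093/2621 = -380688619/24301912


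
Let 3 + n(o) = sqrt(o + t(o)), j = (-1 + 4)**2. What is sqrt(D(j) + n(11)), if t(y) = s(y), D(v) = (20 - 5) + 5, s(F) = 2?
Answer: sqrt(17 + sqrt(13)) ≈ 4.5393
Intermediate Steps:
j = 9 (j = 3**2 = 9)
D(v) = 20 (D(v) = 15 + 5 = 20)
t(y) = 2
n(o) = -3 + sqrt(2 + o) (n(o) = -3 + sqrt(o + 2) = -3 + sqrt(2 + o))
sqrt(D(j) + n(11)) = sqrt(20 + (-3 + sqrt(2 + 11))) = sqrt(20 + (-3 + sqrt(13))) = sqrt(17 + sqrt(13))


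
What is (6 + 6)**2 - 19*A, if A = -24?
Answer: 600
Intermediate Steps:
(6 + 6)**2 - 19*A = (6 + 6)**2 - 19*(-24) = 12**2 + 456 = 144 + 456 = 600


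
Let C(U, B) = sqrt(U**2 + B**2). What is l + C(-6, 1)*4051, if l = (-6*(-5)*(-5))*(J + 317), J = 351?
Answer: -100200 + 4051*sqrt(37) ≈ -75559.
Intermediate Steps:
l = -100200 (l = (-6*(-5)*(-5))*(351 + 317) = (30*(-5))*668 = -150*668 = -100200)
C(U, B) = sqrt(B**2 + U**2)
l + C(-6, 1)*4051 = -100200 + sqrt(1**2 + (-6)**2)*4051 = -100200 + sqrt(1 + 36)*4051 = -100200 + sqrt(37)*4051 = -100200 + 4051*sqrt(37)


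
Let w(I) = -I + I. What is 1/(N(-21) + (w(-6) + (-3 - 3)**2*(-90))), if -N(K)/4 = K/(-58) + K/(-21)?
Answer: -29/94118 ≈ -0.00030812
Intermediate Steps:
N(K) = 158*K/609 (N(K) = -4*(K/(-58) + K/(-21)) = -4*(K*(-1/58) + K*(-1/21)) = -4*(-K/58 - K/21) = -(-158)*K/609 = 158*K/609)
w(I) = 0
1/(N(-21) + (w(-6) + (-3 - 3)**2*(-90))) = 1/((158/609)*(-21) + (0 + (-3 - 3)**2*(-90))) = 1/(-158/29 + (0 + (-6)**2*(-90))) = 1/(-158/29 + (0 + 36*(-90))) = 1/(-158/29 + (0 - 3240)) = 1/(-158/29 - 3240) = 1/(-94118/29) = -29/94118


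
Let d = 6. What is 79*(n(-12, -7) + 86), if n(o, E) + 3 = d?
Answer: 7031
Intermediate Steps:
n(o, E) = 3 (n(o, E) = -3 + 6 = 3)
79*(n(-12, -7) + 86) = 79*(3 + 86) = 79*89 = 7031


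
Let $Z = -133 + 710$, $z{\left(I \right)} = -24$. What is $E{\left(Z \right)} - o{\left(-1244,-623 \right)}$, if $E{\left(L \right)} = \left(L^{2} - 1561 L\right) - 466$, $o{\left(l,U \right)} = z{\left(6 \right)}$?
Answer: $-568210$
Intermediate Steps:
$Z = 577$
$o{\left(l,U \right)} = -24$
$E{\left(L \right)} = -466 + L^{2} - 1561 L$
$E{\left(Z \right)} - o{\left(-1244,-623 \right)} = \left(-466 + 577^{2} - 900697\right) - -24 = \left(-466 + 332929 - 900697\right) + 24 = -568234 + 24 = -568210$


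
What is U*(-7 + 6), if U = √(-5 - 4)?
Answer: -3*I ≈ -3.0*I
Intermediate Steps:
U = 3*I (U = √(-9) = 3*I ≈ 3.0*I)
U*(-7 + 6) = (3*I)*(-7 + 6) = (3*I)*(-1) = -3*I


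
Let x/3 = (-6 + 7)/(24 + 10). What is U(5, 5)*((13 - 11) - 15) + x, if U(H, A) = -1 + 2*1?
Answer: -439/34 ≈ -12.912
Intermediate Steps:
U(H, A) = 1 (U(H, A) = -1 + 2 = 1)
x = 3/34 (x = 3*((-6 + 7)/(24 + 10)) = 3*(1/34) = 3/34 ≈ 0.088235)
U(5, 5)*((13 - 11) - 15) + x = 1*((13 - 11) - 15) + 3/34 = 1*(2 - 15) + 3/34 = 1*(-13) + 3/34 = -13 + 3/34 = -439/34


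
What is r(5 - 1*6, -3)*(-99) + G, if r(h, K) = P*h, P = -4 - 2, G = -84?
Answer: -678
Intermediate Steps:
P = -6
r(h, K) = -6*h
r(5 - 1*6, -3)*(-99) + G = -6*(5 - 1*6)*(-99) - 84 = -6*(5 - 6)*(-99) - 84 = -6*(-1)*(-99) - 84 = 6*(-99) - 84 = -594 - 84 = -678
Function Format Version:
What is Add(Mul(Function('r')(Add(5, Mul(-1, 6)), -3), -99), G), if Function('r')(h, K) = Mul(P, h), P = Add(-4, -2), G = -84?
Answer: -678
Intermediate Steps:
P = -6
Function('r')(h, K) = Mul(-6, h)
Add(Mul(Function('r')(Add(5, Mul(-1, 6)), -3), -99), G) = Add(Mul(Mul(-6, Add(5, Mul(-1, 6))), -99), -84) = Add(Mul(Mul(-6, Add(5, -6)), -99), -84) = Add(Mul(Mul(-6, -1), -99), -84) = Add(Mul(6, -99), -84) = Add(-594, -84) = -678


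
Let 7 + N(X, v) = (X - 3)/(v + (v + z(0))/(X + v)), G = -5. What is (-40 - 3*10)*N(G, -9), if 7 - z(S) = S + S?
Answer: 13230/31 ≈ 426.77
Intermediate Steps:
z(S) = 7 - 2*S (z(S) = 7 - (S + S) = 7 - 2*S)
N(X, v) = -7 + (-3 + X)/(v + (7 + v)/(X + v)) (N(X, v) = -7 + (X - 3)/(v + (v + (7 - 2*0))/(X + v)) = -7 + (-3 + X)/(v + (v + (7 + 0))/(X + v)) = -7 + (-3 + X)/(v + (v + 7)/(X + v)) = -7 + (-3 + X)/(v + (7 + v)/(X + v)))
(-40 - 3*10)*N(G, -9) = (-40 - 3*10)*((-49 + (-5)² - 10*(-9) - 7*(-9)² - 3*(-5) - 6*(-5)*(-9))/(7 - 9 + (-9)² - 5*(-9))) = (-40 - 30)*((-49 + 25 + 90 - 7*81 + 15 - 270)/(7 - 9 + 81 + 45)) = -70*(-49 + 25 + 90 - 567 + 15 - 270)/124 = -35*(-756)/62 = -70*(-189/31) = 13230/31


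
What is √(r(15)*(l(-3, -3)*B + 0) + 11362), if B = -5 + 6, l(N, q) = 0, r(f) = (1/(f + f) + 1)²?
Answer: √11362 ≈ 106.59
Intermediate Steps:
r(f) = (1 + 1/(2*f))² (r(f) = (1/(2*f) + 1)² = (1 + 1/(2*f))²)
B = 1
√(r(15)*(l(-3, -3)*B + 0) + 11362) = √(((¼)*(1 + 2*15)²/15²)*(0*1 + 0) + 11362) = √(((¼)*(1/225)*(1 + 30)²)*(0 + 0) + 11362) = √(((¼)*(1/225)*31²)*0 + 11362) = √(((¼)*(1/225)*961)*0 + 11362) = √((961/900)*0 + 11362) = √(0 + 11362) = √11362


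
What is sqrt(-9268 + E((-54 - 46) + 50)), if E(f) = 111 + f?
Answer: 3*I*sqrt(1023) ≈ 95.953*I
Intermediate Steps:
sqrt(-9268 + E((-54 - 46) + 50)) = sqrt(-9268 + (111 + ((-54 - 46) + 50))) = sqrt(-9268 + (111 + (-100 + 50))) = sqrt(-9268 + (111 - 50)) = sqrt(-9268 + 61) = sqrt(-9207) = 3*I*sqrt(1023)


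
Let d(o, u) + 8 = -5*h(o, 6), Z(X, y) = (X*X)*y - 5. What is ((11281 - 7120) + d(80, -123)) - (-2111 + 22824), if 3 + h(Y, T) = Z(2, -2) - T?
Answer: -16450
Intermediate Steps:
Z(X, y) = -5 + y*X² (Z(X, y) = X²*y - 5 = y*X² - 5 = -5 + y*X²)
h(Y, T) = -16 - T (h(Y, T) = -3 + ((-5 - 2*2²) - T) = -3 + ((-5 - 2*4) - T) = -3 + ((-5 - 8) - T) = -3 + (-13 - T) = -16 - T)
d(o, u) = 102 (d(o, u) = -8 - 5*(-16 - 1*6) = -8 - 5*(-16 - 6) = -8 - 5*(-22) = -8 + 110 = 102)
((11281 - 7120) + d(80, -123)) - (-2111 + 22824) = ((11281 - 7120) + 102) - (-2111 + 22824) = (4161 + 102) - 1*20713 = 4263 - 20713 = -16450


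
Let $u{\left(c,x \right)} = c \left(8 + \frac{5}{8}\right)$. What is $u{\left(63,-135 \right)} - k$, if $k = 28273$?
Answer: $- \frac{221837}{8} \approx -27730.0$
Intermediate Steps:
$u{\left(c,x \right)} = \frac{69 c}{8}$ ($u{\left(c,x \right)} = c \left(8 + 5 \cdot \frac{1}{8}\right) = c \left(8 + \frac{5}{8}\right) = c \frac{69}{8} = \frac{69 c}{8}$)
$u{\left(63,-135 \right)} - k = \frac{69}{8} \cdot 63 - 28273 = \frac{4347}{8} - 28273 = - \frac{221837}{8}$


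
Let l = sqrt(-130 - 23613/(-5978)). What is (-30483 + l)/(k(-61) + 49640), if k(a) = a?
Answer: -30483/49579 + I*sqrt(91930294)/42340466 ≈ -0.61484 + 0.00022645*I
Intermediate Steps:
l = I*sqrt(91930294)/854 (l = sqrt(-130 - 23613*(-1/5978)) = sqrt(-130 + 23613/5978) = sqrt(-753527/5978) = I*sqrt(91930294)/854 ≈ 11.227*I)
(-30483 + l)/(k(-61) + 49640) = (-30483 + I*sqrt(91930294)/854)/(-61 + 49640) = (-30483 + I*sqrt(91930294)/854)/49579 = (-30483 + I*sqrt(91930294)/854)*(1/49579) = -30483/49579 + I*sqrt(91930294)/42340466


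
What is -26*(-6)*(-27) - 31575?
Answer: -35787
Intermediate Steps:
-26*(-6)*(-27) - 31575 = 156*(-27) - 31575 = -4212 - 31575 = -35787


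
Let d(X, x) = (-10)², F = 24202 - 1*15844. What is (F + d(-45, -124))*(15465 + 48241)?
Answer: 538825348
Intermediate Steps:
F = 8358 (F = 24202 - 15844 = 8358)
d(X, x) = 100
(F + d(-45, -124))*(15465 + 48241) = (8358 + 100)*(15465 + 48241) = 8458*63706 = 538825348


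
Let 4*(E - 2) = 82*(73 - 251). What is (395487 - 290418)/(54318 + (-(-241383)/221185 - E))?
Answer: 23239686765/12821229908 ≈ 1.8126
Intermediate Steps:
E = -3647 (E = 2 + (82*(73 - 251))/4 = 2 + (82*(-178))/4 = 2 + (1/4)*(-14596) = 2 - 3649 = -3647)
(395487 - 290418)/(54318 + (-(-241383)/221185 - E)) = (395487 - 290418)/(54318 + (-(-241383)/221185 - 1*(-3647))) = 105069/(54318 + (-(-241383)/221185 + 3647)) = 105069/(54318 + (-1*(-241383/221185) + 3647)) = 105069/(54318 + (241383/221185 + 3647)) = 105069/(54318 + 806903078/221185) = 105069/(12821229908/221185) = 105069*(221185/12821229908) = 23239686765/12821229908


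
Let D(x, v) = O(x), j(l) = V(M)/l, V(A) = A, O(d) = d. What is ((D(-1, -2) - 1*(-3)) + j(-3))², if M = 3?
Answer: 1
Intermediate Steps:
j(l) = 3/l
D(x, v) = x
((D(-1, -2) - 1*(-3)) + j(-3))² = ((-1 - 1*(-3)) + 3/(-3))² = ((-1 + 3) + 3*(-⅓))² = (2 - 1)² = 1² = 1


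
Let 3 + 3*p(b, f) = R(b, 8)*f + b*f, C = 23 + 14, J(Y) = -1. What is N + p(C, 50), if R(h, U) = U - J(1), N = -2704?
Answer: -5815/3 ≈ -1938.3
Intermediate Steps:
R(h, U) = 1 + U (R(h, U) = U - 1*(-1) = U + 1 = 1 + U)
C = 37
p(b, f) = -1 + 3*f + b*f/3 (p(b, f) = -1 + ((1 + 8)*f + b*f)/3 = -1 + (9*f + b*f)/3 = -1 + (3*f + b*f/3) = -1 + 3*f + b*f/3)
N + p(C, 50) = -2704 + (-1 + 3*50 + (1/3)*37*50) = -2704 + (-1 + 150 + 1850/3) = -2704 + 2297/3 = -5815/3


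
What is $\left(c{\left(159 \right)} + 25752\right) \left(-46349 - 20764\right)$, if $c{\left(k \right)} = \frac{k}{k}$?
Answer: $-1728361089$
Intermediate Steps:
$c{\left(k \right)} = 1$
$\left(c{\left(159 \right)} + 25752\right) \left(-46349 - 20764\right) = \left(1 + 25752\right) \left(-46349 - 20764\right) = 25753 \left(-67113\right) = -1728361089$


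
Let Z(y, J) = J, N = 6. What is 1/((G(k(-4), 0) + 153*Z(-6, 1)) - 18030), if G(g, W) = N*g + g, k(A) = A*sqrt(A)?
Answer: -17877/319590265 + 56*I/319590265 ≈ -5.5937e-5 + 1.7522e-7*I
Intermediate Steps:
k(A) = A**(3/2)
G(g, W) = 7*g (G(g, W) = 6*g + g = 7*g)
1/((G(k(-4), 0) + 153*Z(-6, 1)) - 18030) = 1/((7*(-4)**(3/2) + 153*1) - 18030) = 1/((7*(-8*I) + 153) - 18030) = 1/((-56*I + 153) - 18030) = 1/((153 - 56*I) - 18030) = 1/(-17877 - 56*I) = (-17877 + 56*I)/319590265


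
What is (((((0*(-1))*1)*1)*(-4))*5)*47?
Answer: 0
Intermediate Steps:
(((((0*(-1))*1)*1)*(-4))*5)*47 = ((((0*1)*1)*(-4))*5)*47 = (((0*1)*(-4))*5)*47 = ((0*(-4))*5)*47 = (0*5)*47 = 0*47 = 0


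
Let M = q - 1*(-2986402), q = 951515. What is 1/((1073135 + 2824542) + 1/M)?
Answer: 3937917/15348728518810 ≈ 2.5656e-7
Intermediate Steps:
M = 3937917 (M = 951515 - 1*(-2986402) = 951515 + 2986402 = 3937917)
1/((1073135 + 2824542) + 1/M) = 1/((1073135 + 2824542) + 1/3937917) = 1/(3897677 + 1/3937917) = 1/(15348728518810/3937917) = 3937917/15348728518810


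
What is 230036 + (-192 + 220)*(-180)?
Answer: 224996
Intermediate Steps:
230036 + (-192 + 220)*(-180) = 230036 + 28*(-180) = 230036 - 5040 = 224996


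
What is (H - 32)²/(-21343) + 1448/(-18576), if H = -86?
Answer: -36194611/49558446 ≈ -0.73034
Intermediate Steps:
(H - 32)²/(-21343) + 1448/(-18576) = (-86 - 32)²/(-21343) + 1448/(-18576) = (-118)²*(-1/21343) + 1448*(-1/18576) = 13924*(-1/21343) - 181/2322 = -13924/21343 - 181/2322 = -36194611/49558446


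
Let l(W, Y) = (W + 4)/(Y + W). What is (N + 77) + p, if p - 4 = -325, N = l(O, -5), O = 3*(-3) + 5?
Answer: -244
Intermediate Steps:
O = -4 (O = -9 + 5 = -4)
l(W, Y) = (4 + W)/(W + Y)
N = 0 (N = (4 - 4)/(-4 - 5) = 0/(-9) = -⅑*0 = 0)
p = -321 (p = 4 - 325 = -321)
(N + 77) + p = (0 + 77) - 321 = 77 - 321 = -244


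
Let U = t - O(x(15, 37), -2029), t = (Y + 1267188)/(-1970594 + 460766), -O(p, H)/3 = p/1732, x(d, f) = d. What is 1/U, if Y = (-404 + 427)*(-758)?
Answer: -653755524/524157917 ≈ -1.2472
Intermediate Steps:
Y = -17434 (Y = 23*(-758) = -17434)
O(p, H) = -3*p/1732
t = -624877/754914 (t = (-17434 + 1267188)/(-1970594 + 460766) = 1249754/(-1509828) = 1249754*(-1/1509828) = -624877/754914 ≈ -0.82775)
U = -524157917/653755524 (U = -624877/754914 - (-3)*15/1732 = -624877/754914 - 1*(-45/1732) = -624877/754914 + 45/1732 = -524157917/653755524 ≈ -0.80176)
1/U = 1/(-524157917/653755524) = -653755524/524157917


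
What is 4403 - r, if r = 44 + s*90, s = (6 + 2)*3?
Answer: 2199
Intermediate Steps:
s = 24 (s = 8*3 = 24)
r = 2204 (r = 44 + 24*90 = 44 + 2160 = 2204)
4403 - r = 4403 - 1*2204 = 4403 - 2204 = 2199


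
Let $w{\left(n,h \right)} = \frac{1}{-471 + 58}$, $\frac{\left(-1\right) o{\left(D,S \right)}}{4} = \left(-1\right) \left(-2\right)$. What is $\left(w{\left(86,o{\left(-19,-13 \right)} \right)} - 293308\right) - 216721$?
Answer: $- \frac{210641978}{413} \approx -5.1003 \cdot 10^{5}$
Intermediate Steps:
$o{\left(D,S \right)} = -8$ ($o{\left(D,S \right)} = - 4 \left(\left(-1\right) \left(-2\right)\right) = \left(-4\right) 2 = -8$)
$w{\left(n,h \right)} = - \frac{1}{413}$ ($w{\left(n,h \right)} = \frac{1}{-413} = - \frac{1}{413}$)
$\left(w{\left(86,o{\left(-19,-13 \right)} \right)} - 293308\right) - 216721 = \left(- \frac{1}{413} - 293308\right) - 216721 = - \frac{121136205}{413} - 216721 = - \frac{210641978}{413}$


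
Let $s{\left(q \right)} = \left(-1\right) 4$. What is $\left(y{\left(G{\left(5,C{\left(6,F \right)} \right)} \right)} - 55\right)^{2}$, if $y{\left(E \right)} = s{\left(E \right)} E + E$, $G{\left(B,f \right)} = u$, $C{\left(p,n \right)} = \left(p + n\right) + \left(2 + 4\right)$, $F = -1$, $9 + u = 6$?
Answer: $2116$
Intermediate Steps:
$u = -3$ ($u = -9 + 6 = -3$)
$C{\left(p,n \right)} = 6 + n + p$ ($C{\left(p,n \right)} = \left(n + p\right) + 6 = 6 + n + p$)
$s{\left(q \right)} = -4$
$G{\left(B,f \right)} = -3$
$y{\left(E \right)} = - 3 E$ ($y{\left(E \right)} = - 4 E + E = - 3 E$)
$\left(y{\left(G{\left(5,C{\left(6,F \right)} \right)} \right)} - 55\right)^{2} = \left(\left(-3\right) \left(-3\right) - 55\right)^{2} = \left(9 - 55\right)^{2} = \left(-46\right)^{2} = 2116$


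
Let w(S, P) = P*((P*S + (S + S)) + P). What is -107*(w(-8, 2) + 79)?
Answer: -2033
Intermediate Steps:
w(S, P) = P*(P + 2*S + P*S) (w(S, P) = P*((P*S + 2*S) + P) = P*((2*S + P*S) + P) = P*(P + 2*S + P*S))
-107*(w(-8, 2) + 79) = -107*(2*(2 + 2*(-8) + 2*(-8)) + 79) = -107*(2*(2 - 16 - 16) + 79) = -107*(2*(-30) + 79) = -107*(-60 + 79) = -107*19 = -2033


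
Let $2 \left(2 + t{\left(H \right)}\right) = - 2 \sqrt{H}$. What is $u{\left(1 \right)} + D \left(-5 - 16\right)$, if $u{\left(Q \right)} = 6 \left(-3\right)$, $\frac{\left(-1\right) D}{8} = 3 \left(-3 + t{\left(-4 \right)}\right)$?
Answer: $-2538 - 1008 i \approx -2538.0 - 1008.0 i$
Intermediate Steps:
$t{\left(H \right)} = -2 - \sqrt{H}$ ($t{\left(H \right)} = -2 + \frac{\left(-2\right) \sqrt{H}}{2} = -2 - \sqrt{H}$)
$D = 120 + 48 i$ ($D = - 8 \cdot 3 \left(-3 - \left(2 + \sqrt{-4}\right)\right) = - 8 \cdot 3 \left(-3 - \left(2 + 2 i\right)\right) = - 8 \cdot 3 \left(-5 - 2 i\right) = - 8 \left(-15 - 6 i\right) = 120 + 48 i \approx 120.0 + 48.0 i$)
$u{\left(Q \right)} = -18$
$u{\left(1 \right)} + D \left(-5 - 16\right) = -18 + \left(120 + 48 i\right) \left(-5 - 16\right) = -18 + \left(120 + 48 i\right) \left(-21\right) = -18 - \left(2520 + 1008 i\right) = -2538 - 1008 i$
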